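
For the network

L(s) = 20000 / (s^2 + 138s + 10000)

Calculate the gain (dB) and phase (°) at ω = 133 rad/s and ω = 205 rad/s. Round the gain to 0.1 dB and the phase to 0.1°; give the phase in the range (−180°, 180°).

ω = 133: 0.0 dB, -112.7°; ω = 205: -6.6 dB, -138.5°

At s = jω = j133:
quadratic: (j133)² + 138·j133 + 10000 = -7689 + j18354 → |·| ≈ 19899, ∠ ≈ 112.73°
|L| = 20000 / 19899 ≈ 1.0051
Gain = 20 log₁₀(1.0051) ≈ 0.04 dB
∠L = 0.00° − 112.73° = -112.73°

At s = jω = j205:
quadratic: (j205)² + 138·j205 + 10000 = -32025 + j28290 → |·| ≈ 42731, ∠ ≈ 138.54°
|L| = 20000 / 42731 ≈ 0.46804
Gain = 20 log₁₀(0.46804) ≈ -6.59 dB
∠L = 0.00° − 138.54° = -138.54°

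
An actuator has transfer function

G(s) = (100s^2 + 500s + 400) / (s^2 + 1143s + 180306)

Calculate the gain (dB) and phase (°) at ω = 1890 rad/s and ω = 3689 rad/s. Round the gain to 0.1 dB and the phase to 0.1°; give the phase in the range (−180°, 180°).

Substitute s = j1890:
Numerator: 100(j1890)^2 + 500(j1890) + 400 = -357209600 + j945000
Denominator: (j1890)^2 + 1143(j1890) + 180306 = -3391794 + j2160270
|N| = √(357209600² + 945000²) ≈ 3.5721e+08, ∠N ≈ 179.85°
|D| = √(3391794² + 2160270²) ≈ 4.0213e+06, ∠D ≈ 147.51°
|G| = 3.5721e+08 / 4.0213e+06 ≈ 88.829
Gain = 20 log₁₀(88.829) ≈ 38.97 dB
∠G = 179.85° − 147.51° = 32.34°

Substitute s = j3689:
Numerator: 100(j3689)^2 + 500(j3689) + 400 = -1360871700 + j1844500
Denominator: (j3689)^2 + 1143(j3689) + 180306 = -13428415 + j4216527
|N| = √(1360871700² + 1844500²) ≈ 1.3609e+09, ∠N ≈ 179.92°
|D| = √(13428415² + 4216527²) ≈ 1.4075e+07, ∠D ≈ 162.57°
|G| = 1.3609e+09 / 1.4075e+07 ≈ 96.689
Gain = 20 log₁₀(96.689) ≈ 39.71 dB
∠G = 179.92° − 162.57° = 17.35°

ω = 1890: 39.0 dB, 32.3°; ω = 3689: 39.7 dB, 17.4°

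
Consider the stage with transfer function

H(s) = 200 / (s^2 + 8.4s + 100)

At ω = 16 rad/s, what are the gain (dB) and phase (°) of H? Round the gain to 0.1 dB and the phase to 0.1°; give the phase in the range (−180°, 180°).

-0.3 dB, -139.3°

At s = jω = j16:
quadratic: (j16)² + 8.4·j16 + 100 = -156 + j134.4 → |·| ≈ 205.91, ∠ ≈ 139.25°
|H| = 200 / 205.91 ≈ 0.9713
Gain = 20 log₁₀(0.9713) ≈ -0.25 dB
∠H = 0.00° − 139.25° = -139.25°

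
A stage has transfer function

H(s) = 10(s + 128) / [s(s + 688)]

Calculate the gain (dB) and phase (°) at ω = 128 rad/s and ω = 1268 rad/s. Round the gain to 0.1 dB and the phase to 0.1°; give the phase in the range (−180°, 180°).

ω = 128: -33.9 dB, -55.5°; ω = 1268: -43.1 dB, -67.3°

At s = jω = j128:
zero (s+128): 128 + j128 → |·| = √(128²+128²) = √32768 ≈ 181.02, ∠ = arctan(128/128) ≈ 45.00°
pole (s+688): 688 + j128 → |·| = √(688²+128²) = √489728 ≈ 699.81, ∠ = arctan(128/688) ≈ 10.54°
pole at origin: |s| = 128, ∠ = 90.00° (in denominator)
|H| = 10 · 181.02 / 89576 ≈ 0.020209
Gain = 20 log₁₀(0.020209) ≈ -33.89 dB
∠H = 45.00° − 100.54° = -55.54°

At s = jω = j1268:
zero (s+128): 128 + j1268 → |·| = √(128²+1268²) = √1624208 ≈ 1274.4, ∠ = arctan(1268/128) ≈ 84.24°
pole (s+688): 688 + j1268 → |·| = √(688²+1268²) = √2081168 ≈ 1442.6, ∠ = arctan(1268/688) ≈ 61.52°
pole at origin: |s| = 1268, ∠ = 90.00° (in denominator)
|H| = 10 · 1274.4 / 1.8292e+06 ≈ 0.006967
Gain = 20 log₁₀(0.006967) ≈ -43.14 dB
∠H = 84.24° − 151.52° = -67.28°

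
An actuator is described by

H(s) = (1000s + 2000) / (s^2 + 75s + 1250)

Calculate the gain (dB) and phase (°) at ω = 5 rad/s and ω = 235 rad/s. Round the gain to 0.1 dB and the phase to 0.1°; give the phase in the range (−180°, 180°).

Substitute s = j5:
Numerator: 1000(j5) + 2000 = 2000 + j5000
Denominator: (j5)^2 + 75(j5) + 1250 = 1225 + j375
|N| = √(2000² + 5000²) ≈ 5385.2, ∠N ≈ 68.20°
|D| = √(1225² + 375²) ≈ 1281.1, ∠D ≈ 17.02°
|H| = 5385.2 / 1281.1 ≈ 4.2036
Gain = 20 log₁₀(4.2036) ≈ 12.47 dB
∠H = 68.20° − 17.02° = 51.18°

Substitute s = j235:
Numerator: 1000(j235) + 2000 = 2000 + j235000
Denominator: (j235)^2 + 75(j235) + 1250 = -53975 + j17625
|N| = √(2000² + 235000²) ≈ 2.3501e+05, ∠N ≈ 89.51°
|D| = √(53975² + 17625²) ≈ 56780, ∠D ≈ 161.92°
|H| = 2.3501e+05 / 56780 ≈ 4.139
Gain = 20 log₁₀(4.139) ≈ 12.34 dB
∠H = 89.51° − 161.92° = -72.41°

ω = 5: 12.5 dB, 51.2°; ω = 235: 12.3 dB, -72.4°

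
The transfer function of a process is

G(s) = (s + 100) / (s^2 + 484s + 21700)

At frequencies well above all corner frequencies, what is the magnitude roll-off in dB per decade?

Each pole contributes −20 dB/decade at high frequency; each zero contributes +20 dB/decade.
Net: 1 zero(s) − 2 pole(s) → -20 dB/decade.

-20 dB/decade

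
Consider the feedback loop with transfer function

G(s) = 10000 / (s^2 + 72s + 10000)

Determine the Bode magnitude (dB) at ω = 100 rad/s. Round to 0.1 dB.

At s = jω = j100:
quadratic: (j100)² + 72·j100 + 10000 = 0 + j7200 → |·| ≈ 7200, ∠ ≈ 90.00°
|G| = 10000 / 7200 ≈ 1.3889
Gain = 20 log₁₀(1.3889) ≈ 2.85 dB

2.9 dB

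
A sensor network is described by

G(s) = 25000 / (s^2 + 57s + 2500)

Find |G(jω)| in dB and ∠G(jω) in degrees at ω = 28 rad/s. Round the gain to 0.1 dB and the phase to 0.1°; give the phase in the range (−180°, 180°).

20.6 dB, -42.9°

At s = jω = j28:
quadratic: (j28)² + 57·j28 + 2500 = 1716 + j1596 → |·| ≈ 2343.5, ∠ ≈ 42.92°
|G| = 25000 / 2343.5 ≈ 10.668
Gain = 20 log₁₀(10.668) ≈ 20.56 dB
∠G = 0.00° − 42.92° = -42.92°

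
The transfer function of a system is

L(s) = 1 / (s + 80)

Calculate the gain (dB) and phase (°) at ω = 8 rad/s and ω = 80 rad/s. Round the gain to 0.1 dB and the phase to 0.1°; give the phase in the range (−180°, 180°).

ω = 8: -38.1 dB, -5.7°; ω = 80: -41.1 dB, -45.0°

At s = jω = j8:
pole (s+80): 80 + j8 → |·| = √(80²+8²) = √6464 ≈ 80.399, ∠ = arctan(8/80) ≈ 5.71°
|L| = 1 / 80.399 ≈ 0.012438
Gain = 20 log₁₀(0.012438) ≈ -38.10 dB
∠L = 0.00° − 5.71° = -5.71°

At s = jω = j80:
pole (s+80): 80 + j80 → |·| = √(80²+80²) = √12800 ≈ 113.14, ∠ = arctan(80/80) ≈ 45.00°
|L| = 1 / 113.14 ≈ 0.0088386
Gain = 20 log₁₀(0.0088386) ≈ -41.07 dB
∠L = 0.00° − 45.00° = -45.00°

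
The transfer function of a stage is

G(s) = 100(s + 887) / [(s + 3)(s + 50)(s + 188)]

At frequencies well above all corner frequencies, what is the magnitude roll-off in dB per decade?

-40 dB/decade

Each pole contributes −20 dB/decade at high frequency; each zero contributes +20 dB/decade.
Net: 1 zero(s) − 3 pole(s) → -40 dB/decade.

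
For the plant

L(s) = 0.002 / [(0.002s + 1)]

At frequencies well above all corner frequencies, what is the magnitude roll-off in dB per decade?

Each pole contributes −20 dB/decade at high frequency; each zero contributes +20 dB/decade.
Net: 0 zero(s) − 1 pole(s) → -20 dB/decade.

-20 dB/decade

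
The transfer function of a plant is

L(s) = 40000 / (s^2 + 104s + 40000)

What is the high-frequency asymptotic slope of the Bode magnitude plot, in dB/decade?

Each pole contributes −20 dB/decade at high frequency; each zero contributes +20 dB/decade.
Net: 0 zero(s) − 2 pole(s) → -40 dB/decade.

-40 dB/decade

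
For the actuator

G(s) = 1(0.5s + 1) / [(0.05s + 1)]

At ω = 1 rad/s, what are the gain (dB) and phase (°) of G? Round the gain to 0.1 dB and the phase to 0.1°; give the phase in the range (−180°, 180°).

At ω = 1 rad/s:
zero (1 + j1·0.5) = 1 + j0.5 → |·| ≈ 1.118, ∠ ≈ 26.57°
pole (1 + j1·0.05) = 1 + j0.05 → |·| ≈ 1.0012, ∠ ≈ 2.86°
|G| = 1 · 1.118 / (1.0012) ≈ 1.1167
Gain = 20 log₁₀(1.1167) ≈ 0.96 dB
∠G = (26.57°) − (2.86°) = 23.71°

1.0 dB, 23.7°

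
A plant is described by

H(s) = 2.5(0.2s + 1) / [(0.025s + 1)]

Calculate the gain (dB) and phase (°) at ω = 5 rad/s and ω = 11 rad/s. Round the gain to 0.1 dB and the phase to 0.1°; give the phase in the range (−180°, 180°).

ω = 5: 10.9 dB, 37.9°; ω = 11: 15.3 dB, 50.2°

At ω = 5 rad/s:
zero (1 + j5·0.2) = 1 + j1 → |·| ≈ 1.4142, ∠ ≈ 45.00°
pole (1 + j5·0.025) = 1 + j0.125 → |·| ≈ 1.0078, ∠ ≈ 7.13°
|H| = 2.5 · 1.4142 / (1.0078) ≈ 3.5081
Gain = 20 log₁₀(3.5081) ≈ 10.90 dB
∠H = (45.00°) − (7.13°) = 37.87°

At ω = 11 rad/s:
zero (1 + j11·0.2) = 1 + j2.2 → |·| ≈ 2.4166, ∠ ≈ 65.56°
pole (1 + j11·0.025) = 1 + j0.275 → |·| ≈ 1.0371, ∠ ≈ 15.38°
|H| = 2.5 · 2.4166 / (1.0371) ≈ 5.8254
Gain = 20 log₁₀(5.8254) ≈ 15.31 dB
∠H = (65.56°) − (15.38°) = 50.18°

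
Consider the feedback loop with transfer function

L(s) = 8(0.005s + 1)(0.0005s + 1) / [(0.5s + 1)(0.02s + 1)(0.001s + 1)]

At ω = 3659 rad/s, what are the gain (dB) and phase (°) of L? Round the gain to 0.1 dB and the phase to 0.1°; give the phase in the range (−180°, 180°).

At ω = 3659 rad/s:
zero (1 + j3659·0.005) = 1 + j18.295 → |·| ≈ 18.322, ∠ ≈ 86.87°
zero (1 + j3659·0.0005) = 1 + j1.8295 → |·| ≈ 2.085, ∠ ≈ 61.34°
pole (1 + j3659·0.5) = 1 + j1829.5 → |·| ≈ 1829.5, ∠ ≈ 89.97°
pole (1 + j3659·0.02) = 1 + j73.18 → |·| ≈ 73.187, ∠ ≈ 89.22°
pole (1 + j3659·0.001) = 1 + j3.659 → |·| ≈ 3.7932, ∠ ≈ 74.71°
|L| = 8 · 18.322 · 2.085 / (1829.5 · 73.187 · 3.7932) ≈ 0.00060172
Gain = 20 log₁₀(0.00060172) ≈ -64.41 dB
∠L = (86.87° + 61.34°) − (89.97° + 89.22° + 74.71°) = -105.69°

-64.4 dB, -105.7°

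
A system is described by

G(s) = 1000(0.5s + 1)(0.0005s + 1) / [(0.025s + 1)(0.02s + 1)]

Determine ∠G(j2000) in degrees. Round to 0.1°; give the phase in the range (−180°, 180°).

-42.5°

At ω = 2000 rad/s:
zero (1 + j2000·0.5) = 1 + j1000 → |·| ≈ 1000, ∠ ≈ 89.94°
zero (1 + j2000·0.0005) = 1 + j1 → |·| ≈ 1.4142, ∠ ≈ 45.00°
pole (1 + j2000·0.025) = 1 + j50 → |·| ≈ 50.01, ∠ ≈ 88.85°
pole (1 + j2000·0.02) = 1 + j40 → |·| ≈ 40.012, ∠ ≈ 88.57°
∠G = (89.94° + 45.00°) − (88.85° + 88.57°) = -42.48°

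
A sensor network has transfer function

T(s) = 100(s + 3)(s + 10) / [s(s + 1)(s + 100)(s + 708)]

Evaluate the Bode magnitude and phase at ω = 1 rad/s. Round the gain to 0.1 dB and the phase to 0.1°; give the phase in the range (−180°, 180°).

At s = jω = j1:
zero (s+3): 3 + j1 → |·| = √(3²+1²) = √10 ≈ 3.1623, ∠ = arctan(1/3) ≈ 18.43°
zero (s+10): 10 + j1 → |·| = √(10²+1²) = √101 ≈ 10.05, ∠ = arctan(1/10) ≈ 5.71°
pole (s+1): 1 + j1 → |·| = √(1²+1²) = √2 ≈ 1.4142, ∠ = arctan(1/1) ≈ 45.00°
pole (s+100): 100 + j1 → |·| = √(100²+1²) = √10001 ≈ 100, ∠ = arctan(1/100) ≈ 0.57°
pole (s+708): 708 + j1 → |·| = √(708²+1²) = √501265 ≈ 708, ∠ = arctan(1/708) ≈ 0.08°
pole at origin: |s| = 1, ∠ = 90.00° (in denominator)
|T| = 100 · 31.781 / 1.0013e+05 ≈ 0.03174
Gain = 20 log₁₀(0.03174) ≈ -29.97 dB
∠T = 24.14° − 135.65° = -111.51°

-30.0 dB, -111.5°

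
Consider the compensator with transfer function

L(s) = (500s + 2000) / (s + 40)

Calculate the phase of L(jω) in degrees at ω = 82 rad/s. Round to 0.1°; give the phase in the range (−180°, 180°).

23.2°

Substitute s = j82:
Numerator: 500(j82) + 2000 = 2000 + j41000
Denominator: (j82) + 40 = 40 + j82
|N| = √(2000² + 41000²) ≈ 41049, ∠N ≈ 87.21°
|D| = √(40² + 82²) ≈ 91.236, ∠D ≈ 64.00°
∠L = 87.21° − 64.00° = 23.21°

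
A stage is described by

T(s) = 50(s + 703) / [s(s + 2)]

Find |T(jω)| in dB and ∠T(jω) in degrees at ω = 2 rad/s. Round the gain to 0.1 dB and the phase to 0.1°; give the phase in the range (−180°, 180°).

At s = jω = j2:
zero (s+703): 703 + j2 → |·| = √(703²+2²) = √494213 ≈ 703, ∠ = arctan(2/703) ≈ 0.16°
pole (s+2): 2 + j2 → |·| = √(2²+2²) = √8 ≈ 2.8284, ∠ = arctan(2/2) ≈ 45.00°
pole at origin: |s| = 2, ∠ = 90.00° (in denominator)
|T| = 50 · 703 / 5.6568 ≈ 6213.8
Gain = 20 log₁₀(6213.8) ≈ 75.87 dB
∠T = 0.16° − 135.00° = -134.84°

75.9 dB, -134.8°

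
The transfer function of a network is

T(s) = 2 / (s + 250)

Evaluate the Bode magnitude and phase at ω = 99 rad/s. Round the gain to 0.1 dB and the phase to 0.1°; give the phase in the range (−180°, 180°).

-42.6 dB, -21.6°

At s = jω = j99:
pole (s+250): 250 + j99 → |·| = √(250²+99²) = √72301 ≈ 268.89, ∠ = arctan(99/250) ≈ 21.60°
|T| = 2 / 268.89 ≈ 0.007438
Gain = 20 log₁₀(0.007438) ≈ -42.57 dB
∠T = 0.00° − 21.60° = -21.60°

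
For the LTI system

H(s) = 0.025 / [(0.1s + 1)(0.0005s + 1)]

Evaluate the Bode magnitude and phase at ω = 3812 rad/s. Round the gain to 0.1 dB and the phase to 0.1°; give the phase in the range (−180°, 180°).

-90.3 dB, -152.2°

At ω = 3812 rad/s:
pole (1 + j3812·0.1) = 1 + j381.2 → |·| ≈ 381.2, ∠ ≈ 89.85°
pole (1 + j3812·0.0005) = 1 + j1.906 → |·| ≈ 2.1524, ∠ ≈ 62.32°
|H| = 0.025 · 1 / (381.2 · 2.1524) ≈ 3.0469e-05
Gain = 20 log₁₀(3.0469e-05) ≈ -90.32 dB
∠H = (0°) − (89.85° + 62.32°) = -152.17°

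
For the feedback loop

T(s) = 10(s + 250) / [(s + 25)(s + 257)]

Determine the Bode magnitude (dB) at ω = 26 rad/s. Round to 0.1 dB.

-11.4 dB

At s = jω = j26:
zero (s+250): 250 + j26 → |·| = √(250²+26²) = √63176 ≈ 251.35, ∠ = arctan(26/250) ≈ 5.94°
pole (s+25): 25 + j26 → |·| = √(25²+26²) = √1301 ≈ 36.069, ∠ = arctan(26/25) ≈ 46.12°
pole (s+257): 257 + j26 → |·| = √(257²+26²) = √66725 ≈ 258.31, ∠ = arctan(26/257) ≈ 5.78°
|T| = 10 · 251.35 / 9317 ≈ 0.26978
Gain = 20 log₁₀(0.26978) ≈ -11.38 dB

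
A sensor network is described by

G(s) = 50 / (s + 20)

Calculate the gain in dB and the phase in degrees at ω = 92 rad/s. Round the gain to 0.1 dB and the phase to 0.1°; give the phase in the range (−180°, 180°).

-5.5 dB, -77.7°

At s = jω = j92:
pole (s+20): 20 + j92 → |·| = √(20²+92²) = √8864 ≈ 94.149, ∠ = arctan(92/20) ≈ 77.74°
|G| = 50 / 94.149 ≈ 0.53107
Gain = 20 log₁₀(0.53107) ≈ -5.50 dB
∠G = 0.00° − 77.74° = -77.74°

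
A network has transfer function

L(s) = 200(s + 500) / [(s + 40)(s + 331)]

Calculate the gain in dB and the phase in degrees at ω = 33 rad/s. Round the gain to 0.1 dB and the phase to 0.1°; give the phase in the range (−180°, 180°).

15.3 dB, -41.4°

At s = jω = j33:
zero (s+500): 500 + j33 → |·| = √(500²+33²) = √251089 ≈ 501.09, ∠ = arctan(33/500) ≈ 3.78°
pole (s+40): 40 + j33 → |·| = √(40²+33²) = √2689 ≈ 51.856, ∠ = arctan(33/40) ≈ 39.52°
pole (s+331): 331 + j33 → |·| = √(331²+33²) = √110650 ≈ 332.64, ∠ = arctan(33/331) ≈ 5.69°
|L| = 200 · 501.09 / 17249 ≈ 5.8101
Gain = 20 log₁₀(5.8101) ≈ 15.28 dB
∠L = 3.78° − 45.21° = -41.43°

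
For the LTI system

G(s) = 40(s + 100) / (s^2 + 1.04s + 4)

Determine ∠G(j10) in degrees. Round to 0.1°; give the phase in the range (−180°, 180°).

At s = jω = j10:
zero (s+100): 100 + j10 → |·| = √(100²+10²) = √10100 ≈ 100.5, ∠ = arctan(10/100) ≈ 5.71°
quadratic: (j10)² + 1.04·j10 + 4 = -96 + j10.4 → |·| ≈ 96.562, ∠ ≈ 173.82°
∠G = 5.71° − 173.82° = -168.11°

-168.1°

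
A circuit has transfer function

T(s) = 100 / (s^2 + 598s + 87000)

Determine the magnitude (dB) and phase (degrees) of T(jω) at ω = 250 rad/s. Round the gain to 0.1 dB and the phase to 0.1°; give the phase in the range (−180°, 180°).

-63.6 dB, -80.7°

Substitute s = j250:
Numerator: 100 = 100 + j0
Denominator: (j250)^2 + 598(j250) + 87000 = 24500 + j149500
|N| = √(100² + 0²) ≈ 100, ∠N ≈ 0.00°
|D| = √(24500² + 149500²) ≈ 1.5149e+05, ∠D ≈ 80.69°
|T| = 100 / 1.5149e+05 ≈ 0.00066011
Gain = 20 log₁₀(0.00066011) ≈ -63.61 dB
∠T = 0.00° − 80.69° = -80.69°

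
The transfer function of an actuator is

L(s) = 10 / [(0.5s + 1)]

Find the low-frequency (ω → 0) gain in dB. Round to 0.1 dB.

L(0) = 10 · 1 / 1 = 10
20 log₁₀(10) ≈ 20.00 dB

20.0 dB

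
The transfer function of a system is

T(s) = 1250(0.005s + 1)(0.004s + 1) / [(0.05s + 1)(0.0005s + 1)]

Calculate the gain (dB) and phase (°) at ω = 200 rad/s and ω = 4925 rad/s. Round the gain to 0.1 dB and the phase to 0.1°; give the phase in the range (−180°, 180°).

At ω = 200 rad/s:
zero (1 + j200·0.005) = 1 + j1 → |·| ≈ 1.4142, ∠ ≈ 45.00°
zero (1 + j200·0.004) = 1 + j0.8 → |·| ≈ 1.2806, ∠ ≈ 38.66°
pole (1 + j200·0.05) = 1 + j10 → |·| ≈ 10.05, ∠ ≈ 84.29°
pole (1 + j200·0.0005) = 1 + j0.1 → |·| ≈ 1.005, ∠ ≈ 5.71°
|T| = 1250 · 1.4142 · 1.2806 / (10.05 · 1.005) ≈ 224.13
Gain = 20 log₁₀(224.13) ≈ 47.01 dB
∠T = (45.00° + 38.66°) − (84.29° + 5.71°) = -6.34°

At ω = 4925 rad/s:
zero (1 + j4925·0.005) = 1 + j24.625 → |·| ≈ 24.645, ∠ ≈ 87.67°
zero (1 + j4925·0.004) = 1 + j19.7 → |·| ≈ 19.725, ∠ ≈ 87.09°
pole (1 + j4925·0.05) = 1 + j246.25 → |·| ≈ 246.25, ∠ ≈ 89.77°
pole (1 + j4925·0.0005) = 1 + j2.4625 → |·| ≈ 2.6578, ∠ ≈ 67.90°
|T| = 1250 · 24.645 · 19.725 / (246.25 · 2.6578) ≈ 928.45
Gain = 20 log₁₀(928.45) ≈ 59.36 dB
∠T = (87.67° + 87.09°) − (89.77° + 67.90°) = 17.09°

ω = 200: 47.0 dB, -6.3°; ω = 4925: 59.4 dB, 17.1°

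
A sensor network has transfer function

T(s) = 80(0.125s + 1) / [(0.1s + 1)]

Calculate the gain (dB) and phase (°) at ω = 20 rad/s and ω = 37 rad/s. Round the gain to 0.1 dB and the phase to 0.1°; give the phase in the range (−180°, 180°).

At ω = 20 rad/s:
zero (1 + j20·0.125) = 1 + j2.5 → |·| ≈ 2.6926, ∠ ≈ 68.20°
pole (1 + j20·0.1) = 1 + j2 → |·| ≈ 2.2361, ∠ ≈ 63.43°
|T| = 80 · 2.6926 / (2.2361) ≈ 96.332
Gain = 20 log₁₀(96.332) ≈ 39.68 dB
∠T = (68.20°) − (63.43°) = 4.77°

At ω = 37 rad/s:
zero (1 + j37·0.125) = 1 + j4.625 → |·| ≈ 4.7319, ∠ ≈ 77.80°
pole (1 + j37·0.1) = 1 + j3.7 → |·| ≈ 3.8328, ∠ ≈ 74.88°
|T| = 80 · 4.7319 / (3.8328) ≈ 98.766
Gain = 20 log₁₀(98.766) ≈ 39.89 dB
∠T = (77.80°) − (74.88°) = 2.92°

ω = 20: 39.7 dB, 4.8°; ω = 37: 39.9 dB, 2.9°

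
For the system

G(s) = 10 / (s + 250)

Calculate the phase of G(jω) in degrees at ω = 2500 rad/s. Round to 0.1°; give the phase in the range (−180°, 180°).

At s = jω = j2500:
pole (s+250): 250 + j2500 → |·| = √(250²+2500²) = √6312500 ≈ 2512.5, ∠ = arctan(2500/250) ≈ 84.29°
∠G = 0.00° − 84.29° = -84.29°

-84.3°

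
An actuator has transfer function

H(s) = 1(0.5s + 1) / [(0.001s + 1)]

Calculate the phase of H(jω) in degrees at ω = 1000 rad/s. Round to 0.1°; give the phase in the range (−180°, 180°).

44.9°

At ω = 1000 rad/s:
zero (1 + j1000·0.5) = 1 + j500 → |·| ≈ 500, ∠ ≈ 89.89°
pole (1 + j1000·0.001) = 1 + j1 → |·| ≈ 1.4142, ∠ ≈ 45.00°
∠H = (89.89°) − (45.00°) = 44.89°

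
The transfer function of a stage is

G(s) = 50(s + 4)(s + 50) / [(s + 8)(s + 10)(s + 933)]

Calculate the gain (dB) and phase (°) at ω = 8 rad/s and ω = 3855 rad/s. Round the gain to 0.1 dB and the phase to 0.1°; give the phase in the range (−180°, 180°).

ω = 8: -15.5 dB, -11.6°; ω = 3855: -38.0 dB, -76.9°

At s = jω = j8:
zero (s+4): 4 + j8 → |·| = √(4²+8²) = √80 ≈ 8.9443, ∠ = arctan(8/4) ≈ 63.43°
zero (s+50): 50 + j8 → |·| = √(50²+8²) = √2564 ≈ 50.636, ∠ = arctan(8/50) ≈ 9.09°
pole (s+8): 8 + j8 → |·| = √(8²+8²) = √128 ≈ 11.314, ∠ = arctan(8/8) ≈ 45.00°
pole (s+10): 10 + j8 → |·| = √(10²+8²) = √164 ≈ 12.806, ∠ = arctan(8/10) ≈ 38.66°
pole (s+933): 933 + j8 → |·| = √(933²+8²) = √870553 ≈ 933.03, ∠ = arctan(8/933) ≈ 0.49°
|G| = 50 · 452.9 / 1.3518e+05 ≈ 0.16752
Gain = 20 log₁₀(0.16752) ≈ -15.52 dB
∠G = 72.52° − 84.15° = -11.63°

At s = jω = j3855:
zero (s+4): 4 + j3855 → |·| = √(4²+3855²) = √14861041 ≈ 3855, ∠ = arctan(3855/4) ≈ 89.94°
zero (s+50): 50 + j3855 → |·| = √(50²+3855²) = √14863525 ≈ 3855.3, ∠ = arctan(3855/50) ≈ 89.26°
pole (s+8): 8 + j3855 → |·| = √(8²+3855²) = √14861089 ≈ 3855, ∠ = arctan(3855/8) ≈ 89.88°
pole (s+10): 10 + j3855 → |·| = √(10²+3855²) = √14861125 ≈ 3855, ∠ = arctan(3855/10) ≈ 89.85°
pole (s+933): 933 + j3855 → |·| = √(933²+3855²) = √15731514 ≈ 3966.3, ∠ = arctan(3855/933) ≈ 76.39°
|G| = 50 · 1.4862e+07 / 5.8943e+10 ≈ 0.012607
Gain = 20 log₁₀(0.012607) ≈ -37.99 dB
∠G = 179.20° − 256.12° = -76.92°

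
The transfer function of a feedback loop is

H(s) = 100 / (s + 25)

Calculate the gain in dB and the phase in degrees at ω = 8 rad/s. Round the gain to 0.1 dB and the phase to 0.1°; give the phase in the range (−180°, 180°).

11.6 dB, -17.7°

At s = jω = j8:
pole (s+25): 25 + j8 → |·| = √(25²+8²) = √689 ≈ 26.249, ∠ = arctan(8/25) ≈ 17.74°
|H| = 100 / 26.249 ≈ 3.8097
Gain = 20 log₁₀(3.8097) ≈ 11.62 dB
∠H = 0.00° − 17.74° = -17.74°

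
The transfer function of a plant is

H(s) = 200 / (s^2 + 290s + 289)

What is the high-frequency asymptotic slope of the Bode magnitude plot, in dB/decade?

-40 dB/decade

Each pole contributes −20 dB/decade at high frequency; each zero contributes +20 dB/decade.
Net: 0 zero(s) − 2 pole(s) → -40 dB/decade.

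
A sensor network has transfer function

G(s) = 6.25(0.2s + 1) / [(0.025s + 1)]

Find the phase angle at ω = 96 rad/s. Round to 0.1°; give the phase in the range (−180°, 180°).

19.6°

At ω = 96 rad/s:
zero (1 + j96·0.2) = 1 + j19.2 → |·| ≈ 19.226, ∠ ≈ 87.02°
pole (1 + j96·0.025) = 1 + j2.4 → |·| ≈ 2.6, ∠ ≈ 67.38°
∠G = (87.02°) − (67.38°) = 19.64°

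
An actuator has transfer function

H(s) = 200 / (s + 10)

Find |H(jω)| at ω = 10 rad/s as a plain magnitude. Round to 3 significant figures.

Substitute s = j10:
Numerator: 200 = 200 + j0
Denominator: (j10) + 10 = 10 + j10
|N| = √(200² + 0²) ≈ 200, ∠N ≈ 0.00°
|D| = √(10² + 10²) ≈ 14.142, ∠D ≈ 45.00°
|H| = 200 / 14.142 ≈ 14.142

14.1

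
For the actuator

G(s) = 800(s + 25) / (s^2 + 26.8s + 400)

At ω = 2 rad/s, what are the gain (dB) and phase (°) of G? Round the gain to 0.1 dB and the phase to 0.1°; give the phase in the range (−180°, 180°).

At s = jω = j2:
zero (s+25): 25 + j2 → |·| = √(25²+2²) = √629 ≈ 25.08, ∠ = arctan(2/25) ≈ 4.57°
quadratic: (j2)² + 26.8·j2 + 400 = 396 + j53.6 → |·| ≈ 399.61, ∠ ≈ 7.71°
|G| = 800 · 25.08 / 399.61 ≈ 50.209
Gain = 20 log₁₀(50.209) ≈ 34.02 dB
∠G = 4.57° − 7.71° = -3.14°

34.0 dB, -3.1°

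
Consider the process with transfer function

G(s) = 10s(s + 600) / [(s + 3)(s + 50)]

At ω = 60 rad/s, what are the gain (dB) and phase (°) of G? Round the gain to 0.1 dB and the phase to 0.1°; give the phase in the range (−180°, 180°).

37.7 dB, -41.6°

At s = jω = j60:
zero (s+600): 600 + j60 → |·| = √(600²+60²) = √363600 ≈ 602.99, ∠ = arctan(60/600) ≈ 5.71°
zero at origin: s = j60 → |·| = 60, ∠ = 90.00°
pole (s+3): 3 + j60 → |·| = √(3²+60²) = √3609 ≈ 60.075, ∠ = arctan(60/3) ≈ 87.14°
pole (s+50): 50 + j60 → |·| = √(50²+60²) = √6100 ≈ 78.102, ∠ = arctan(60/50) ≈ 50.19°
|G| = 10 · 36179 / 4692 ≈ 77.108
Gain = 20 log₁₀(77.108) ≈ 37.74 dB
∠G = 95.71° − 137.33° = -41.62°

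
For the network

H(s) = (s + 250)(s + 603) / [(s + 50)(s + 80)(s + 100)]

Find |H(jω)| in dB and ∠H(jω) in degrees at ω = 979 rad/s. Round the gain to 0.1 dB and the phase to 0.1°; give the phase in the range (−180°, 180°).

-58.2 dB, -122.5°

At s = jω = j979:
zero (s+250): 250 + j979 → |·| = √(250²+979²) = √1020941 ≈ 1010.4, ∠ = arctan(979/250) ≈ 75.67°
zero (s+603): 603 + j979 → |·| = √(603²+979²) = √1322050 ≈ 1149.8, ∠ = arctan(979/603) ≈ 58.37°
pole (s+50): 50 + j979 → |·| = √(50²+979²) = √960941 ≈ 980.28, ∠ = arctan(979/50) ≈ 87.08°
pole (s+80): 80 + j979 → |·| = √(80²+979²) = √964841 ≈ 982.26, ∠ = arctan(979/80) ≈ 85.33°
pole (s+100): 100 + j979 → |·| = √(100²+979²) = √968441 ≈ 984.09, ∠ = arctan(979/100) ≈ 84.17°
|H| = 1 · 1.1618e+06 / 9.4757e+08 ≈ 0.0012261
Gain = 20 log₁₀(0.0012261) ≈ -58.23 dB
∠H = 134.04° − 256.58° = -122.54°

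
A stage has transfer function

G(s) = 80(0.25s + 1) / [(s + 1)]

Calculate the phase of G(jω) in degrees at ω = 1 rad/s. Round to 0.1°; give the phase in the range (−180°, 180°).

-31.0°

At ω = 1 rad/s:
zero (1 + j1·0.25) = 1 + j0.25 → |·| ≈ 1.0308, ∠ ≈ 14.04°
pole (1 + j1·1) = 1 + j1 → |·| ≈ 1.4142, ∠ ≈ 45.00°
∠G = (14.04°) − (45.00°) = -30.96°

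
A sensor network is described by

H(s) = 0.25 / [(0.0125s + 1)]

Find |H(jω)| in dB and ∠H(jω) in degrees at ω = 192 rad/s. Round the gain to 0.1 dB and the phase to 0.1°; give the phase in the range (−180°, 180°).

-20.3 dB, -67.4°

At ω = 192 rad/s:
pole (1 + j192·0.0125) = 1 + j2.4 → |·| ≈ 2.6, ∠ ≈ 67.38°
|H| = 0.25 · 1 / (2.6) ≈ 0.096154
Gain = 20 log₁₀(0.096154) ≈ -20.34 dB
∠H = (0°) − (67.38°) = -67.38°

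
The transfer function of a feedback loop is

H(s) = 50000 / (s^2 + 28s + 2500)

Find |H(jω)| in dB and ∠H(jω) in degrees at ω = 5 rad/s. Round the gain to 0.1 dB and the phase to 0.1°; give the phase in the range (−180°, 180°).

At s = jω = j5:
quadratic: (j5)² + 28·j5 + 2500 = 2475 + j140 → |·| ≈ 2479, ∠ ≈ 3.24°
|H| = 50000 / 2479 ≈ 20.169
Gain = 20 log₁₀(20.169) ≈ 26.09 dB
∠H = 0.00° − 3.24° = -3.24°

26.1 dB, -3.2°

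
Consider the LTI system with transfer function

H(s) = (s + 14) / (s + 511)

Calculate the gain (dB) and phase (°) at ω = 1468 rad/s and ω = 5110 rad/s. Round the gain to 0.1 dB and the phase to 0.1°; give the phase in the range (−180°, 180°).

ω = 1468: -0.5 dB, 18.6°; ω = 5110: -0.0 dB, 5.6°

Substitute s = j1468:
Numerator: (j1468) + 14 = 14 + j1468
Denominator: (j1468) + 511 = 511 + j1468
|N| = √(14² + 1468²) ≈ 1468.1, ∠N ≈ 89.45°
|D| = √(511² + 1468²) ≈ 1554.4, ∠D ≈ 70.81°
|H| = 1468.1 / 1554.4 ≈ 0.94448
Gain = 20 log₁₀(0.94448) ≈ -0.50 dB
∠H = 89.45° − 70.81° = 18.64°

Substitute s = j5110:
Numerator: (j5110) + 14 = 14 + j5110
Denominator: (j5110) + 511 = 511 + j5110
|N| = √(14² + 5110²) ≈ 5110, ∠N ≈ 89.84°
|D| = √(511² + 5110²) ≈ 5135.5, ∠D ≈ 84.29°
|H| = 5110 / 5135.5 ≈ 0.99503
Gain = 20 log₁₀(0.99503) ≈ -0.04 dB
∠H = 89.84° − 84.29° = 5.55°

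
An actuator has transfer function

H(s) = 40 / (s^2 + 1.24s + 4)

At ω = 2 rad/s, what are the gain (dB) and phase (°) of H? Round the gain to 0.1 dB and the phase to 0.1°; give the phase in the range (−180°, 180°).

24.2 dB, -90.0°

At s = jω = j2:
quadratic: (j2)² + 1.24·j2 + 4 = 0 + j2.48 → |·| ≈ 2.48, ∠ ≈ 90.00°
|H| = 40 / 2.48 ≈ 16.129
Gain = 20 log₁₀(16.129) ≈ 24.15 dB
∠H = 0.00° − 90.00° = -90.00°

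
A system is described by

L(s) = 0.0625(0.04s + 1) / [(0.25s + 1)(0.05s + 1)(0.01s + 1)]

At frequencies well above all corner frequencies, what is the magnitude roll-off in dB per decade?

-40 dB/decade

Each pole contributes −20 dB/decade at high frequency; each zero contributes +20 dB/decade.
Net: 1 zero(s) − 3 pole(s) → -40 dB/decade.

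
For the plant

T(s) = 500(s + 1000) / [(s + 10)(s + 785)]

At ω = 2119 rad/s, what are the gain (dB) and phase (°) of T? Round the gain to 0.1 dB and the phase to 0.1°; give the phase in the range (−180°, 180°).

At s = jω = j2119:
zero (s+1000): 1000 + j2119 → |·| = √(1000²+2119²) = √5490161 ≈ 2343.1, ∠ = arctan(2119/1000) ≈ 64.74°
pole (s+10): 10 + j2119 → |·| = √(10²+2119²) = √4490261 ≈ 2119, ∠ = arctan(2119/10) ≈ 89.73°
pole (s+785): 785 + j2119 → |·| = √(785²+2119²) = √5106386 ≈ 2259.7, ∠ = arctan(2119/785) ≈ 69.67°
|T| = 500 · 2343.1 / 4.7883e+06 ≈ 0.24467
Gain = 20 log₁₀(0.24467) ≈ -12.23 dB
∠T = 64.74° − 159.40° = -94.66°

-12.2 dB, -94.7°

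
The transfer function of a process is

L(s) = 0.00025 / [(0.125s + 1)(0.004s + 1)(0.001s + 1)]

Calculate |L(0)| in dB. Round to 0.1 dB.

-72.0 dB

L(0) = 0.00025 · 1 / 1 = 0.00025
20 log₁₀(0.00025) ≈ -72.04 dB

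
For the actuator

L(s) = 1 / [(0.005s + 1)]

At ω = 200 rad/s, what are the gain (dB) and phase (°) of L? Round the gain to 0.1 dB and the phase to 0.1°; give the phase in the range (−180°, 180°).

-3.0 dB, -45.0°

At ω = 200 rad/s:
pole (1 + j200·0.005) = 1 + j1 → |·| ≈ 1.4142, ∠ ≈ 45.00°
|L| = 1 · 1 / (1.4142) ≈ 0.70711
Gain = 20 log₁₀(0.70711) ≈ -3.01 dB
∠L = (0°) − (45.00°) = -45.00°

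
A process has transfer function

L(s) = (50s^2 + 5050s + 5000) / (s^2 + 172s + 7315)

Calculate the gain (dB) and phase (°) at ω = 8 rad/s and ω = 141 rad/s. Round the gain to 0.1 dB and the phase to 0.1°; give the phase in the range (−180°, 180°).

ω = 8: 14.8 dB, 76.7°; ω = 141: 33.0 dB, 26.9°

Substitute s = j8:
Numerator: 50(j8)^2 + 5050(j8) + 5000 = 1800 + j40400
Denominator: (j8)^2 + 172(j8) + 7315 = 7251 + j1376
|N| = √(1800² + 40400²) ≈ 40440, ∠N ≈ 87.45°
|D| = √(7251² + 1376²) ≈ 7380.4, ∠D ≈ 10.75°
|L| = 40440 / 7380.4 ≈ 5.4794
Gain = 20 log₁₀(5.4794) ≈ 14.77 dB
∠L = 87.45° − 10.75° = 76.70°

Substitute s = j141:
Numerator: 50(j141)^2 + 5050(j141) + 5000 = -989050 + j712050
Denominator: (j141)^2 + 172(j141) + 7315 = -12566 + j24252
|N| = √(989050² + 712050²) ≈ 1.2187e+06, ∠N ≈ 144.25°
|D| = √(12566² + 24252²) ≈ 27314, ∠D ≈ 117.39°
|L| = 1.2187e+06 / 27314 ≈ 44.618
Gain = 20 log₁₀(44.618) ≈ 32.99 dB
∠L = 144.25° − 117.39° = 26.86°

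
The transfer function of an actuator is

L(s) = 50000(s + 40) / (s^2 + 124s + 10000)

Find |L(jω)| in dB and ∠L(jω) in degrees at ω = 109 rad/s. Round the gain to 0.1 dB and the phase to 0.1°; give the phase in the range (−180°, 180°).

At s = jω = j109:
zero (s+40): 40 + j109 → |·| = √(40²+109²) = √13481 ≈ 116.11, ∠ = arctan(109/40) ≈ 69.85°
quadratic: (j109)² + 124·j109 + 10000 = -1881 + j13516 → |·| ≈ 13646, ∠ ≈ 97.92°
|L| = 50000 · 116.11 / 13646 ≈ 425.44
Gain = 20 log₁₀(425.44) ≈ 52.58 dB
∠L = 69.85° − 97.92° = -28.07°

52.6 dB, -28.1°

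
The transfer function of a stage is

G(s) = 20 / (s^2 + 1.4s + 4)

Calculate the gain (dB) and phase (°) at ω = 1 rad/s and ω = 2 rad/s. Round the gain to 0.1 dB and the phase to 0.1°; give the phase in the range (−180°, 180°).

At s = jω = j1:
quadratic: (j1)² + 1.4·j1 + 4 = 3 + j1.4 → |·| ≈ 3.3106, ∠ ≈ 25.02°
|G| = 20 / 3.3106 ≈ 6.0412
Gain = 20 log₁₀(6.0412) ≈ 15.62 dB
∠G = 0.00° − 25.02° = -25.02°

At s = jω = j2:
quadratic: (j2)² + 1.4·j2 + 4 = 0 + j2.8 → |·| ≈ 2.8, ∠ ≈ 90.00°
|G| = 20 / 2.8 ≈ 7.1429
Gain = 20 log₁₀(7.1429) ≈ 17.08 dB
∠G = 0.00° − 90.00° = -90.00°

ω = 1: 15.6 dB, -25.0°; ω = 2: 17.1 dB, -90.0°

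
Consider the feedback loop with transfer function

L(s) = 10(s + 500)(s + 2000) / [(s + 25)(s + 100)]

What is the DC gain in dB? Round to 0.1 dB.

72.0 dB

L(0) = 10·500·2000 / (25·100) = 4000
20 log₁₀(4000) ≈ 72.04 dB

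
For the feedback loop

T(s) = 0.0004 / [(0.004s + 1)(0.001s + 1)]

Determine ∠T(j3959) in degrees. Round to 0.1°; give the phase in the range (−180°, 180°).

-162.2°

At ω = 3959 rad/s:
pole (1 + j3959·0.004) = 1 + j15.836 → |·| ≈ 15.868, ∠ ≈ 86.39°
pole (1 + j3959·0.001) = 1 + j3.959 → |·| ≈ 4.0833, ∠ ≈ 75.82°
∠T = (0°) − (86.39° + 75.82°) = -162.21°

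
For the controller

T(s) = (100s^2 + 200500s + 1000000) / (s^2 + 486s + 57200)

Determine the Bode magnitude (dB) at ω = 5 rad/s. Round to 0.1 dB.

Substitute s = j5:
Numerator: 100(j5)^2 + 200500(j5) + 1000000 = 997500 + j1002500
Denominator: (j5)^2 + 486(j5) + 57200 = 57175 + j2430
|N| = √(997500² + 1002500²) ≈ 1.4142e+06, ∠N ≈ 45.14°
|D| = √(57175² + 2430²) ≈ 57227, ∠D ≈ 2.43°
|T| = 1.4142e+06 / 57227 ≈ 24.712
Gain = 20 log₁₀(24.712) ≈ 27.86 dB

27.9 dB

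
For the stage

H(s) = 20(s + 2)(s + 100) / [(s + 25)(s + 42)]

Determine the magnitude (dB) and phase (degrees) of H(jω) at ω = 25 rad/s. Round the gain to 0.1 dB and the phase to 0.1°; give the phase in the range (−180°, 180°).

29.5 dB, 23.7°

At s = jω = j25:
zero (s+2): 2 + j25 → |·| = √(2²+25²) = √629 ≈ 25.08, ∠ = arctan(25/2) ≈ 85.43°
zero (s+100): 100 + j25 → |·| = √(100²+25²) = √10625 ≈ 103.08, ∠ = arctan(25/100) ≈ 14.04°
pole (s+25): 25 + j25 → |·| = √(25²+25²) = √1250 ≈ 35.355, ∠ = arctan(25/25) ≈ 45.00°
pole (s+42): 42 + j25 → |·| = √(42²+25²) = √2389 ≈ 48.877, ∠ = arctan(25/42) ≈ 30.76°
|H| = 20 · 2585.2 / 1728 ≈ 29.921
Gain = 20 log₁₀(29.921) ≈ 29.52 dB
∠H = 99.47° − 75.76° = 23.71°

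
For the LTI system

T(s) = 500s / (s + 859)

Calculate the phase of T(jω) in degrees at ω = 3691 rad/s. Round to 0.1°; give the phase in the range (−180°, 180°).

13.1°

At s = jω = j3691:
zero at origin: s = j3691 → |·| = 3691, ∠ = 90.00°
pole (s+859): 859 + j3691 → |·| = √(859²+3691²) = √14361362 ≈ 3789.6, ∠ = arctan(3691/859) ≈ 76.90°
∠T = 90.00° − 76.90° = 13.10°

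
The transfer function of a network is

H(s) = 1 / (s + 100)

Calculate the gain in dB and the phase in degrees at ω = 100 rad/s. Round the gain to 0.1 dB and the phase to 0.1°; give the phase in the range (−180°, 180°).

Substitute s = j100:
Numerator: 1 = 1 + j0
Denominator: (j100) + 100 = 100 + j100
|N| = √(1² + 0²) ≈ 1, ∠N ≈ 0.00°
|D| = √(100² + 100²) ≈ 141.42, ∠D ≈ 45.00°
|H| = 1 / 141.42 ≈ 0.0070711
Gain = 20 log₁₀(0.0070711) ≈ -43.01 dB
∠H = 0.00° − 45.00° = -45.00°

-43.0 dB, -45.0°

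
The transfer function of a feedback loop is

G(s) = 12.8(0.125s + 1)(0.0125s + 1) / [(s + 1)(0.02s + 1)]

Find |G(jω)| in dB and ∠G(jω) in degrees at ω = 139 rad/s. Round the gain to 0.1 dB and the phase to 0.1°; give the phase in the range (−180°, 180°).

At ω = 139 rad/s:
zero (1 + j139·0.125) = 1 + j17.375 → |·| ≈ 17.404, ∠ ≈ 86.71°
zero (1 + j139·0.0125) = 1 + j1.7375 → |·| ≈ 2.0047, ∠ ≈ 60.08°
pole (1 + j139·1) = 1 + j139 → |·| ≈ 139, ∠ ≈ 89.59°
pole (1 + j139·0.02) = 1 + j2.78 → |·| ≈ 2.9544, ∠ ≈ 70.22°
|G| = 12.8 · 17.404 · 2.0047 / (139 · 2.9544) ≈ 1.0875
Gain = 20 log₁₀(1.0875) ≈ 0.73 dB
∠G = (86.71° + 60.08°) − (89.59° + 70.22°) = -13.02°

0.7 dB, -13.0°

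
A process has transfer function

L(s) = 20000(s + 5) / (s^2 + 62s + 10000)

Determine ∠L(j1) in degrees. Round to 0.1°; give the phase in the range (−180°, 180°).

At s = jω = j1:
zero (s+5): 5 + j1 → |·| = √(5²+1²) = √26 ≈ 5.099, ∠ = arctan(1/5) ≈ 11.31°
quadratic: (j1)² + 62·j1 + 10000 = 9999 + j62 → |·| ≈ 9999.2, ∠ ≈ 0.36°
∠L = 11.31° − 0.36° = 10.95°

11.0°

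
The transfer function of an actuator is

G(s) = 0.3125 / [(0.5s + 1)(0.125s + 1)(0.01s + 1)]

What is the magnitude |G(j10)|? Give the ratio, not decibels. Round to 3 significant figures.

At ω = 10 rad/s:
pole (1 + j10·0.5) = 1 + j5 → |·| ≈ 5.099, ∠ ≈ 78.69°
pole (1 + j10·0.125) = 1 + j1.25 → |·| ≈ 1.6008, ∠ ≈ 51.34°
pole (1 + j10·0.01) = 1 + j0.1 → |·| ≈ 1.005, ∠ ≈ 5.71°
|G| = 0.3125 · 1 / (5.099 · 1.6008 · 1.005) ≈ 0.038094

0.0381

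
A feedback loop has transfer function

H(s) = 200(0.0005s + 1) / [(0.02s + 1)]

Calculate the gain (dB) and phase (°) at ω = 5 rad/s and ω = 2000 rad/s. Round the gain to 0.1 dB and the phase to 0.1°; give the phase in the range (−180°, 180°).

ω = 5: 46.0 dB, -5.6°; ω = 2000: 17.0 dB, -43.6°

At ω = 5 rad/s:
zero (1 + j5·0.0005) = 1 + j0.0025 → |·| ≈ 1, ∠ ≈ 0.14°
pole (1 + j5·0.02) = 1 + j0.1 → |·| ≈ 1.005, ∠ ≈ 5.71°
|H| = 200 · 1 / (1.005) ≈ 199
Gain = 20 log₁₀(199) ≈ 45.98 dB
∠H = (0.14°) − (5.71°) = -5.57°

At ω = 2000 rad/s:
zero (1 + j2000·0.0005) = 1 + j1 → |·| ≈ 1.4142, ∠ ≈ 45.00°
pole (1 + j2000·0.02) = 1 + j40 → |·| ≈ 40.012, ∠ ≈ 88.57°
|H| = 200 · 1.4142 / (40.012) ≈ 7.0689
Gain = 20 log₁₀(7.0689) ≈ 16.99 dB
∠H = (45.00°) − (88.57°) = -43.57°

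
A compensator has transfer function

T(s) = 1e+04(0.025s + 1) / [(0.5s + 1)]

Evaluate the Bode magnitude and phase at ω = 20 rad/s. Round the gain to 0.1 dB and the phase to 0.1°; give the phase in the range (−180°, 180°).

60.9 dB, -57.7°

At ω = 20 rad/s:
zero (1 + j20·0.025) = 1 + j0.5 → |·| ≈ 1.118, ∠ ≈ 26.57°
pole (1 + j20·0.5) = 1 + j10 → |·| ≈ 10.05, ∠ ≈ 84.29°
|T| = 1e+04 · 1.118 / (10.05) ≈ 1112.4
Gain = 20 log₁₀(1112.4) ≈ 60.93 dB
∠T = (26.57°) − (84.29°) = -57.72°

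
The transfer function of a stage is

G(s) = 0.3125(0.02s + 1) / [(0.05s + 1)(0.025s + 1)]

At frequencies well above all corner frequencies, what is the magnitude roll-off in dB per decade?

Each pole contributes −20 dB/decade at high frequency; each zero contributes +20 dB/decade.
Net: 1 zero(s) − 2 pole(s) → -20 dB/decade.

-20 dB/decade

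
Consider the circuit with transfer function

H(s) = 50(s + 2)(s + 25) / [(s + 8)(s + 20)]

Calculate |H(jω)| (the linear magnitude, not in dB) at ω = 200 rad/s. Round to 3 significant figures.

50.1

At s = jω = j200:
zero (s+2): 2 + j200 → |·| = √(2²+200²) = √40004 ≈ 200.01, ∠ = arctan(200/2) ≈ 89.43°
zero (s+25): 25 + j200 → |·| = √(25²+200²) = √40625 ≈ 201.56, ∠ = arctan(200/25) ≈ 82.87°
pole (s+8): 8 + j200 → |·| = √(8²+200²) = √40064 ≈ 200.16, ∠ = arctan(200/8) ≈ 87.71°
pole (s+20): 20 + j200 → |·| = √(20²+200²) = √40400 ≈ 201, ∠ = arctan(200/20) ≈ 84.29°
|H| = 50 · 40314 / 40232 ≈ 50.102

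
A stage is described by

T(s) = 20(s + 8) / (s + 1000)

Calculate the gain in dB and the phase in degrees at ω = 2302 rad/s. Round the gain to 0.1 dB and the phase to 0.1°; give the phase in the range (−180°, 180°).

25.3 dB, 23.3°

At s = jω = j2302:
zero (s+8): 8 + j2302 → |·| = √(8²+2302²) = √5299268 ≈ 2302, ∠ = arctan(2302/8) ≈ 89.80°
pole (s+1000): 1000 + j2302 → |·| = √(1000²+2302²) = √6299204 ≈ 2509.8, ∠ = arctan(2302/1000) ≈ 66.52°
|T| = 20 · 2302 / 2509.8 ≈ 18.344
Gain = 20 log₁₀(18.344) ≈ 25.27 dB
∠T = 89.80° − 66.52° = 23.28°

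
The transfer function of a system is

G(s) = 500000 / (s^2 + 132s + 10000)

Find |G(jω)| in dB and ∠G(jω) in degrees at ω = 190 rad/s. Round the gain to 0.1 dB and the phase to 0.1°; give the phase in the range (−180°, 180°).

At s = jω = j190:
quadratic: (j190)² + 132·j190 + 10000 = -26100 + j25080 → |·| ≈ 36197, ∠ ≈ 136.14°
|G| = 500000 / 36197 ≈ 13.813
Gain = 20 log₁₀(13.813) ≈ 22.81 dB
∠G = 0.00° − 136.14° = -136.14°

22.8 dB, -136.1°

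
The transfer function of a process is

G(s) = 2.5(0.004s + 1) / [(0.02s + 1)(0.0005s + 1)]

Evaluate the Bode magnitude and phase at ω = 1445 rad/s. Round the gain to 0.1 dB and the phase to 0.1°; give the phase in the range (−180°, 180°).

-7.7 dB, -43.7°

At ω = 1445 rad/s:
zero (1 + j1445·0.004) = 1 + j5.78 → |·| ≈ 5.8659, ∠ ≈ 80.18°
pole (1 + j1445·0.02) = 1 + j28.9 → |·| ≈ 28.917, ∠ ≈ 88.02°
pole (1 + j1445·0.0005) = 1 + j0.7225 → |·| ≈ 1.2337, ∠ ≈ 35.85°
|G| = 2.5 · 5.8659 / (28.917 · 1.2337) ≈ 0.41107
Gain = 20 log₁₀(0.41107) ≈ -7.72 dB
∠G = (80.18°) − (88.02° + 35.85°) = -43.69°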